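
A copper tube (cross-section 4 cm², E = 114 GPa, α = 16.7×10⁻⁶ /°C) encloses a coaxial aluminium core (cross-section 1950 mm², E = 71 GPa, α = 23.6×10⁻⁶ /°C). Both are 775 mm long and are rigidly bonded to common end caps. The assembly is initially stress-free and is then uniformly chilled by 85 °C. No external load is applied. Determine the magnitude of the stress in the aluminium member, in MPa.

The aluminium has the larger α, so on cooling it would change length more than the copper if both were free. The rigid plates force a common final length, so the aluminium is put into tension and the copper into compression, with equal and opposite forces P (no external load).
Equating the net (thermal + elastic) strains gives |α₁ − α₂|·ΔT = P·[1/(A₁E₁) + 1/(A₂E₂)].
|α₁ − α₂|·ΔT = 6.9×10⁻⁶ × 85 = 0.0005865.
1/(A₁E₁) + 1/(A₂E₂) = 1/(400×114×10³) + 1/(1950×71×10³) = 2.915×10⁻⁸ N⁻¹.
So P = 0.0005865 / 2.915×10⁻⁸ = 20.12 kN.
σ_{aluminium} = P/A₂ = 20120/1950 = 10.32 MPa, tensile.

σ ≈ 10.3 MPa (tensile)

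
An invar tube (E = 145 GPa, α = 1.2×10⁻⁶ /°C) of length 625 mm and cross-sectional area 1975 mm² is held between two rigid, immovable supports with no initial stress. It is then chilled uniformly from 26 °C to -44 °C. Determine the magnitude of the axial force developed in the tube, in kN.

The ends cannot move, so σ = EαΔT = 145×10³ × 1.2×10⁻⁶ × 70 = 12.18 MPa.
Axial force P = σA = 12.18 × 1975 = 24060 N = 24.06 kN, tensile.

P ≈ 24.1 kN (tensile)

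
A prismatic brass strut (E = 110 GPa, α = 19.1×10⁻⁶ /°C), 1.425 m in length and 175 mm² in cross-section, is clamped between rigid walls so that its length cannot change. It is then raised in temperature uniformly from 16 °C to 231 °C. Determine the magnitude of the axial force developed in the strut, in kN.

P ≈ 79.1 kN (compressive)

The ends cannot move, so σ = EαΔT = 110×10³ × 19.1×10⁻⁶ × 215 = 451.7 MPa.
P = AEαΔT = 175 × 110×10³ × 19.1×10⁻⁶ × 215 = 79.05 kN (compressive).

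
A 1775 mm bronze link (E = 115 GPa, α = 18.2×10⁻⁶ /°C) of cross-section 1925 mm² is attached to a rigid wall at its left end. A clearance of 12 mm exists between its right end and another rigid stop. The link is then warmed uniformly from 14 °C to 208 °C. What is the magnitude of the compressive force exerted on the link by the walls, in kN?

Free thermal elongation = αΔT L = 18.2×10⁻⁶ × 194 × 1775 = 6.267 mm.
This is smaller than the 12 mm clearance, so the link expands freely without reaching the stop — the stress is zero.

P ≈ 0 kN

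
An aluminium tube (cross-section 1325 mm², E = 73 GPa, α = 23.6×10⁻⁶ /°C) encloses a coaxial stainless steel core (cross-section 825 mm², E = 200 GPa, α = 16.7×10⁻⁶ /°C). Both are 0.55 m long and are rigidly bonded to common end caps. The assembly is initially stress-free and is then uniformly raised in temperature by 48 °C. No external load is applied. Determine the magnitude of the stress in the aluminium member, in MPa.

σ ≈ 15.2 MPa (compressive)

Both members must finish at the same length. With the larger α, the aluminium tends to over-expand; the plates restrain it, putting the aluminium in compression and the stainless steel in tension. With no external load the two internal forces are equal and opposite, magnitude P.
Setting the final lengths equal and cancelling L: (α₁ − α₂)ΔT = P/(A₁E₁) + P/(A₂E₂).
|α₁ − α₂|·ΔT = 6.9×10⁻⁶ × 48 = 0.0003312.
1/(A₁E₁) + 1/(A₂E₂) = 1/(1325×73×10³) + 1/(825×200×10³) = 1.64×10⁻⁸ N⁻¹.
P = 0.0003312 / 1.64×10⁻⁸ = 20200 N = 20.2 kN.
σ_{aluminium} = P/A₁ = 20200/1325 = 15.24 MPa, compressive.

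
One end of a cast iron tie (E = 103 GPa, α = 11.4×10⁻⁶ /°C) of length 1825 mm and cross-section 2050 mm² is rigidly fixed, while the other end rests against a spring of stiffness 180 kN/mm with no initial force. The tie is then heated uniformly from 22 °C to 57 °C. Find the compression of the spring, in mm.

If the spring were absent the tie would lengthen by αΔT L = 11.4×10⁻⁶ × 35 × 1825 = 0.7282 mm.
With a force P in the spring, the elastic change of the tie is PL/(AE) and that of the spring is P/k; compatibility requires their sum to equal δ_free.
So P = δ_free / [L/(AE) + 1/k] = 0.7282 / [ 1825/(2050×103×10³) + 1/(180×10³) ].
P = 0.7282 / 1.42×10⁻⁵ = 51280 N.
Spring compression = P/k = 51280/(180×10³) = 0.2849 mm.

δ ≈ 0.285 mm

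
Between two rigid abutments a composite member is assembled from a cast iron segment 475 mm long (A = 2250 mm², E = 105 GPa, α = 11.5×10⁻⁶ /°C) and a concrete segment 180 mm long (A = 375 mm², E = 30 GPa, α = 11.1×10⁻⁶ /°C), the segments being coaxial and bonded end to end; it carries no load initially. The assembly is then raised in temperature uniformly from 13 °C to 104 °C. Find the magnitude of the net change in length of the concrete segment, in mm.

|ΔL| ≈ 0.421 mm

Free thermal expansion of the whole bar: Σ αᵢΔT Lᵢ = 11.5×10⁻⁶×91×475 + 11.1×10⁻⁶×91×180 = 0.6789 mm.
The rigid supports impose zero overall length change; the single axial force P common to all segments must satisfy P Σ Lᵢ/(AᵢEᵢ) = δ_free.
Σ Lᵢ/(AᵢEᵢ) = 475/(2250×105×10³) + 180/(375×30×10³) = 1.801×10⁻⁵ mm/N.
So P = 0.6789 / 1.801×10⁻⁵ = 37.69 kN, compressive.
For the concrete segment, free thermal change = 11.1×10⁻⁶×91×180 = 0.1818 mm and elastic change from P = 37690×180/(375×30×10³) = 0.6031 mm; these oppose, so the net change is 0.421 mm (segment shortens).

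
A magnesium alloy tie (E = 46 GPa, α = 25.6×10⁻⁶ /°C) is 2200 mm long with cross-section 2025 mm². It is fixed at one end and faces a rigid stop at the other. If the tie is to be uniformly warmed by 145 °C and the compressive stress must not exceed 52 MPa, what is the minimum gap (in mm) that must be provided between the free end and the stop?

Free expansion if unrestrained: δ_free = αΔT L = 25.6×10⁻⁶ × 145 × 2200 = 8.166 mm.
A stress of 52 MPa corresponds to the wall pushing the tie back by σL/E = 52×2200/(46×10³) = 2.487 mm.
The gap must absorb the remainder: g_min = 8.166 − 2.487 = 5.679 mm.

g ≈ 5.68 mm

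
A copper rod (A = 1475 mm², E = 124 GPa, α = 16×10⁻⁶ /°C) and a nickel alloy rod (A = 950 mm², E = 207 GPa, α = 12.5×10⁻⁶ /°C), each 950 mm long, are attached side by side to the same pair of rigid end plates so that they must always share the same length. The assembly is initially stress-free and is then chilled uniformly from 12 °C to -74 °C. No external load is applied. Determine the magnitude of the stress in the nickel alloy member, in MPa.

σ ≈ 30 MPa (compressive)

Both members must finish at the same length. With the larger α, the copper tends to over-contract; the plates restrain it, putting the copper in tension and the nickel alloy in compression. With no external load the two internal forces are equal and opposite, magnitude P.
Setting the final lengths equal and cancelling L: (α₁ − α₂)ΔT = P/(A₁E₁) + P/(A₂E₂).
|α₁ − α₂|·ΔT = 3.5×10⁻⁶ × 86 = 0.000301.
1/(A₁E₁) + 1/(A₂E₂) = 1/(1475×124×10³) + 1/(950×207×10³) = 1.055×10⁻⁸ N⁻¹.
So P = 0.000301 / 1.055×10⁻⁸ = 28.52 kN.
σ_{nickel alloy} = P/A₂ = 28520/950 = 30.02 MPa, compressive.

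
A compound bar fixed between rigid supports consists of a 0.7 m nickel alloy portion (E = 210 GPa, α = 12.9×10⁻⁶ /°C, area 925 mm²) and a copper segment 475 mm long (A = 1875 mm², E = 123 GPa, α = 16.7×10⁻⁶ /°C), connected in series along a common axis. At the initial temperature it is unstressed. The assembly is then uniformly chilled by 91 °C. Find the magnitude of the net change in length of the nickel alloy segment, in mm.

|ΔL| ≈ 0.16 mm

If the supports were absent, the total length change would be Σ αᵢΔT Lᵢ = 12.9×10⁻⁶×91×700 + 16.7×10⁻⁶×91×475 = 1.544 mm.
The walls prevent any net length change, so an axial force P (same in every segment) develops. Compatibility: P · Σ Lᵢ/(AᵢEᵢ) = δ_free.
Σ Lᵢ/(AᵢEᵢ) = 700/(925×210×10³) + 475/(1875×123×10³) = 5.663×10⁻⁶ mm/N.
Hence P = δ_free / Σ(L/AE) = 1.544/5.663×10⁻⁶ = 272.6 kN (tensile).
For the nickel alloy segment, free thermal change = 12.9×10⁻⁶×91×700 = 0.8217 mm and elastic change from P = 272600×700/(925×210×10³) = 0.9822 mm; these oppose, so the net change is 0.16 mm (segment lengthens).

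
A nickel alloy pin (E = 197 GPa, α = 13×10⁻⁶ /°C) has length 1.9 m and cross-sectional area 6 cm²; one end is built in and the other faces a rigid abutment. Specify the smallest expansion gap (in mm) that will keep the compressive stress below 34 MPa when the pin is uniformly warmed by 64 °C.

With no wall the pin would lengthen by αΔT L = 13×10⁻⁶ × 64 × 1900 = 1.581 mm.
At the allowable stress the elastic shortening the wall may impose is σL/E = 34 × 1900 / (197×10³) = 0.3279 mm.
The gap must absorb the remainder: g_min = 1.581 − 0.3279 = 1.253 mm.

g ≈ 1.25 mm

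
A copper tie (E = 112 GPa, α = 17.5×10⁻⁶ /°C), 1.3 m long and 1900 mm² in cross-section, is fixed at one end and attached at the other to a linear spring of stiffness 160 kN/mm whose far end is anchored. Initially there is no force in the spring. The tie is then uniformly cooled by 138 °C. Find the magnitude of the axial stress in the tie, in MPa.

σ ≈ 134 MPa (tensile)

Free thermal contraction: δ_free = αΔT L = 17.5×10⁻⁶ × 138 × 1300 = 3.139 mm.
Let P be the tensile force in the spring. The tie extends elastically by PL/(AE) and the spring stretches by P/k; together these equal δ_free.
So P = δ_free / [L/(AE) + 1/k] = 3.139 / [ 1300/(1900×112×10³) + 1/(160×10³) ].
P = 3.139 / 1.236×10⁻⁵ = 254000 N.
σ = P/A = 254000/1900 = 133.7 MPa.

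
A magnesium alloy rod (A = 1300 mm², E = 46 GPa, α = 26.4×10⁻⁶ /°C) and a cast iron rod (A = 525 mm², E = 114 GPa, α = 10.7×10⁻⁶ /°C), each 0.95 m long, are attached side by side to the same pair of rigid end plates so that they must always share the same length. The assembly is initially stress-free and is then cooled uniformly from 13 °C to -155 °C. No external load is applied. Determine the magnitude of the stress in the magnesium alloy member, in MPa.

σ ≈ 60.7 MPa (tensile)

Both members must finish at the same length. With the larger α, the magnesium alloy tends to over-contract; the plates restrain it, putting the magnesium alloy in tension and the cast iron in compression. With no external load the two internal forces are equal and opposite, magnitude P.
Compatibility of the two members (thermal + elastic change equal): (α₁ − α₂)ΔT = P·[1/(A₁E₁) + 1/(A₂E₂)].
|α₁ − α₂|·ΔT = 15.7×10⁻⁶ × 168 = 0.002638.
1/(A₁E₁) + 1/(A₂E₂) = 1/(1300×46×10³) + 1/(525×114×10³) = 3.343×10⁻⁸ N⁻¹.
P = 0.002638 / 3.343×10⁻⁸ = 78900 N = 78.9 kN.
σ_{magnesium alloy} = P/A₁ = 78900/1300 = 60.69 MPa, tensile.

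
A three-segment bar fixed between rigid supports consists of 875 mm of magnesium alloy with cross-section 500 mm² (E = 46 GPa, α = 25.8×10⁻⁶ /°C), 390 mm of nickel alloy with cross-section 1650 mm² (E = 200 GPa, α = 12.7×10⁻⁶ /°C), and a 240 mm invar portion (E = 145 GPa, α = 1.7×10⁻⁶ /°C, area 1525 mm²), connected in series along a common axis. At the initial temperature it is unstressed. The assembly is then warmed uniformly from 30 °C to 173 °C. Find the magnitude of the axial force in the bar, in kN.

Free thermal expansion of the whole bar: Σ αᵢΔT Lᵢ = 25.8×10⁻⁶×143×875 + 12.7×10⁻⁶×143×390 + 1.7×10⁻⁶×143×240 = 3.995 mm.
The rigid supports impose zero overall length change; the single axial force P common to all segments must satisfy P Σ Lᵢ/(AᵢEᵢ) = δ_free.
The series flexibility is Σ Lᵢ/(AᵢEᵢ) = 875/(500×46×10³) + 390/(1650×200×10³) + 240/(1525×145×10³) = 4.031×10⁻⁵ mm/N.
Hence P = δ_free / Σ(L/AE) = 3.995/4.031×10⁻⁵ = 99.1 kN (compressive).

P ≈ 99.1 kN (compressive)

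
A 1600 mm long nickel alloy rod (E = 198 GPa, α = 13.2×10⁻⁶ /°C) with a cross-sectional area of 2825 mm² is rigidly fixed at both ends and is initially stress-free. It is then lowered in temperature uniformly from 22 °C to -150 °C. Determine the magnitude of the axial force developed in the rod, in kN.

P ≈ 1270 kN (tensile)

The ends cannot move, so σ = EαΔT = 198×10³ × 13.2×10⁻⁶ × 172 = 449.5 MPa.
Then P = σA = 449.5 × 2825 mm² = 1270 kN, tensile.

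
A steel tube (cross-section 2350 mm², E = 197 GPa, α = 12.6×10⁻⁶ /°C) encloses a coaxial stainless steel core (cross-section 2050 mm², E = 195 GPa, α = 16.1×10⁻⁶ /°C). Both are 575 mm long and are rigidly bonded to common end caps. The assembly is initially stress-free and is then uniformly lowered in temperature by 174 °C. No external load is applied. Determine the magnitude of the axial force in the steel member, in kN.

P ≈ 131 kN (compressive in the steel)

Equilibrium of a rigid end plate with no external load gives equal and opposite internal forces ±P in the two members. Since α_{stainless steel} > α_{steel}, cooling drives the stainless steel into tension and the steel into compression.
Compatibility of the two members (thermal + elastic change equal): (α₁ − α₂)ΔT = P·[1/(A₁E₁) + 1/(A₂E₂)].
|α₁ − α₂|·ΔT = 3.5×10⁻⁶ × 174 = 0.000609.
1/(A₁E₁) + 1/(A₂E₂) = 1/(2350×197×10³) + 1/(2050×195×10³) = 4.662×10⁻⁹ N⁻¹.
P = 0.000609 / 4.662×10⁻⁹ = 130600 N = 130.6 kN.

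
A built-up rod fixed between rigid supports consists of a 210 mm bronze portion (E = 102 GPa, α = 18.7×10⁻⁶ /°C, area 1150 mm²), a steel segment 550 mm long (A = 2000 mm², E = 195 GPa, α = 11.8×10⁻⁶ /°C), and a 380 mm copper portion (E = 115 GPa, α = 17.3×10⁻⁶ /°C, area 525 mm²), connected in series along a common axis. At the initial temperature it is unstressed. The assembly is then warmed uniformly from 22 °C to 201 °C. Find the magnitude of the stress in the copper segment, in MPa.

With the walls removed the bar would change length by δ_free = Σ αᵢΔT Lᵢ = 18.7×10⁻⁶×179×210 + 11.8×10⁻⁶×179×550 + 17.3×10⁻⁶×179×380 = 3.041 mm.
The walls prevent any net length change, so an axial force P (same in every segment) develops. Compatibility: P · Σ Lᵢ/(AᵢEᵢ) = δ_free.
Σ Lᵢ/(AᵢEᵢ) = 210/(1150×102×10³) + 550/(2000×195×10³) + 380/(525×115×10³) = 9.495×10⁻⁶ mm/N.
So P = 3.041 / 9.495×10⁻⁶ = 320.3 kN, compressive.
σ_{copper} = P / A = 320300 / 525 = 610.2 MPa.

σ ≈ 610 MPa (compressive)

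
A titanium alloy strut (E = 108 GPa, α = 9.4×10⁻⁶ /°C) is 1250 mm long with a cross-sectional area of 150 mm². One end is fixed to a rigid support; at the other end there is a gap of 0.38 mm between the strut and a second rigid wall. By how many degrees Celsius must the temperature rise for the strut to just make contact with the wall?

ΔT ≈ 32.3 °C

The gap closes when αΔT L = 0.38 mm, since the strut is still unstressed at that instant.
ΔT = 0.38 / (9.4×10⁻⁶ × 1250) = 32.34 °C.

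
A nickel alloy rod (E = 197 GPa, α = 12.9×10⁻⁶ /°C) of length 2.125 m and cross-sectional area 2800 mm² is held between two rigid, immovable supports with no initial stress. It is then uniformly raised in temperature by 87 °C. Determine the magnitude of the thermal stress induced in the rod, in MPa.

Because both ends are immovable the net strain is zero, and the suppressed thermal strain is αΔT = 12.9×10⁻⁶ × 87 = 1122.3×10⁻⁶.
Hence σ = E·αΔT = 197×10³ × 1122.3×10⁻⁶ = 221.1 MPa, compressive.

σ ≈ 221 MPa (compressive)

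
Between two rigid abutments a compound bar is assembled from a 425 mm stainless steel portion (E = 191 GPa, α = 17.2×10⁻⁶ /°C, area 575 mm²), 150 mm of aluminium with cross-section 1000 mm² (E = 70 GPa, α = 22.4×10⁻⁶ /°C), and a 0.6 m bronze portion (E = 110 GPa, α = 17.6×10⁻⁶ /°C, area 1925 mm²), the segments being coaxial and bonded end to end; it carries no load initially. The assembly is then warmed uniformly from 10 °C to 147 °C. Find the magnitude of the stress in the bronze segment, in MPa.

With the walls removed the bar would change length by δ_free = Σ αᵢΔT Lᵢ = 17.2×10⁻⁶×137×425 + 22.4×10⁻⁶×137×150 + 17.6×10⁻⁶×137×600 = 2.909 mm.
The rigid supports impose zero overall length change; the single axial force P common to all segments must satisfy P Σ Lᵢ/(AᵢEᵢ) = δ_free.
The series flexibility is Σ Lᵢ/(AᵢEᵢ) = 425/(575×191×10³) + 150/(1000×70×10³) + 600/(1925×110×10³) = 8.846×10⁻⁶ mm/N.
P = 2.909 / 8.846×10⁻⁶ = 328800 N = 328.8 kN, compressive.
σ_{bronze} = P / A = 328800 / 1925 = 170.8 MPa.

σ ≈ 171 MPa (compressive)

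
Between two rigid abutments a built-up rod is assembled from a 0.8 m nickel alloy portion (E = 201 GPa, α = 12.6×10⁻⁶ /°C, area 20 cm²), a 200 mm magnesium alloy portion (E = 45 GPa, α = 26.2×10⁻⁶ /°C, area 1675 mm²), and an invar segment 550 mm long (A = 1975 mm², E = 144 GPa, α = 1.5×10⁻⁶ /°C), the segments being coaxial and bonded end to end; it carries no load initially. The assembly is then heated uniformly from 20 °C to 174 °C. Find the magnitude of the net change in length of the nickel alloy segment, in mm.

|ΔL| ≈ 0.8 mm

Free thermal expansion of the whole bar: Σ αᵢΔT Lᵢ = 12.6×10⁻⁶×154×800 + 26.2×10⁻⁶×154×200 + 1.5×10⁻⁶×154×550 = 2.486 mm.
Since the ends are fixed, an axial force P builds up, equal in every segment, with P · Σ Lᵢ/(AᵢEᵢ) = δ_free.
The series flexibility is Σ Lᵢ/(AᵢEᵢ) = 800/(2000×201×10³) + 200/(1675×45×10³) + 550/(1975×144×10³) = 6.577×10⁻⁶ mm/N.
P = 2.486 / 6.577×10⁻⁶ = 378000 N = 378 kN, compressive.
For the nickel alloy segment, free thermal change = 12.6×10⁻⁶×154×800 = 1.552 mm and elastic change from P = 378000×800/(2000×201×10³) = 0.7523 mm; these oppose, so the net change is 0.8 mm (segment lengthens).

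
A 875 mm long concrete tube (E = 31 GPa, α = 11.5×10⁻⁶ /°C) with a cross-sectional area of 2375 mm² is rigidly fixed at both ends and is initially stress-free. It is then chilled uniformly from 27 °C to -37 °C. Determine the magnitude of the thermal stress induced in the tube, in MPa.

σ ≈ 22.8 MPa (tensile)

The supports are rigid, so the total axial strain is zero. The restrained thermal strain is ε = αΔT = 11.5×10⁻⁶ × 64 = 736×10⁻⁶.
Hence σ = E·αΔT = 31×10³ × 736×10⁻⁶ = 22.82 MPa, tensile.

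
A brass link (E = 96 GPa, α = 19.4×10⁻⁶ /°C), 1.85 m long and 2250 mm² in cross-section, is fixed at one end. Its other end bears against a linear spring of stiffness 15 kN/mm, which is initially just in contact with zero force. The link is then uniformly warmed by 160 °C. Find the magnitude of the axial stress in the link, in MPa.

σ ≈ 33.9 MPa (compressive)

Free thermal expansion: δ_free = αΔT L = 19.4×10⁻⁶ × 160 × 1850 = 5.742 mm.
Let P be the compressive force at the spring. The link shortens elastically by PL/(AE) and the spring compresses by P/k; together these equal δ_free.
P [ L/(AE) + 1/k ] = δ_free → P [ 1850/(2250×96×10³) + 1/(15×10³) ] = 5.742.
P = 5.742 / 7.523×10⁻⁵ = 76330 N.
σ = P/A = 76330/2250 = 33.92 MPa.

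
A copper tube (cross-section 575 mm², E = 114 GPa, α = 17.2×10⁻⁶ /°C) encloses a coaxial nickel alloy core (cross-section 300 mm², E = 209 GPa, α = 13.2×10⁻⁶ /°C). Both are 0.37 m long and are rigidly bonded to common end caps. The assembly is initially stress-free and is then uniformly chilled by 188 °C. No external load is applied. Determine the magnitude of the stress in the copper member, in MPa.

Equilibrium of a rigid end plate with no external load gives equal and opposite internal forces ±P in the two members. Since α_{copper} > α_{nickel alloy}, cooling drives the copper into tension and the nickel alloy into compression.
Compatibility of the two members (thermal + elastic change equal): (α₁ − α₂)ΔT = P·[1/(A₁E₁) + 1/(A₂E₂)].
|α₁ − α₂|·ΔT = 4×10⁻⁶ × 188 = 0.000752.
1/(A₁E₁) + 1/(A₂E₂) = 1/(575×114×10³) + 1/(300×209×10³) = 3.12×10⁻⁸ N⁻¹.
P = 0.000752 / 3.12×10⁻⁸ = 24100 N = 24.1 kN.
σ_{copper} = P/A₁ = 24100/575 = 41.91 MPa, tensile.

σ ≈ 41.9 MPa (tensile)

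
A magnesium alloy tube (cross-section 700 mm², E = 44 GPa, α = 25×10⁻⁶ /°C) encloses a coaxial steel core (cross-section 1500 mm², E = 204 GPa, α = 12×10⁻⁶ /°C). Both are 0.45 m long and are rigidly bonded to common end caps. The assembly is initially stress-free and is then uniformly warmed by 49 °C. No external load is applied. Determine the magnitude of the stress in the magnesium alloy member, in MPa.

σ ≈ 25.5 MPa (compressive)

Both members must finish at the same length. With the larger α, the magnesium alloy tends to over-expand; the plates restrain it, putting the magnesium alloy in compression and the steel in tension. With no external load the two internal forces are equal and opposite, magnitude P.
Equating the net (thermal + elastic) strains gives |α₁ − α₂|·ΔT = P·[1/(A₁E₁) + 1/(A₂E₂)].
|α₁ − α₂|·ΔT = 13×10⁻⁶ × 49 = 0.000637.
1/(A₁E₁) + 1/(A₂E₂) = 1/(700×44×10³) + 1/(1500×204×10³) = 3.574×10⁻⁸ N⁻¹.
So P = 0.000637 / 3.574×10⁻⁸ = 17.83 kN.
σ_{magnesium alloy} = P/A₁ = 17830/700 = 25.46 MPa, compressive.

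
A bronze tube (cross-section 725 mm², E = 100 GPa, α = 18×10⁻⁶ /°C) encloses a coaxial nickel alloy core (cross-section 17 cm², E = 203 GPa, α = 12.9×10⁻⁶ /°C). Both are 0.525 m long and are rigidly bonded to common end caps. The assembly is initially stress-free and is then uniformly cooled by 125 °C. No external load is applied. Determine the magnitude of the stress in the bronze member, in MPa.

σ ≈ 52.7 MPa (tensile)

The bronze has the larger α, so on cooling it would change length more than the nickel alloy if both were free. The rigid plates force a common final length, so the bronze is put into tension and the nickel alloy into compression, with equal and opposite forces P (no external load).
Equating the net (thermal + elastic) strains gives |α₁ − α₂|·ΔT = P·[1/(A₁E₁) + 1/(A₂E₂)].
|α₁ − α₂|·ΔT = 5.1×10⁻⁶ × 125 = 0.0006375.
1/(A₁E₁) + 1/(A₂E₂) = 1/(725×100×10³) + 1/(1700×203×10³) = 1.669×10⁻⁸ N⁻¹.
P = 0.0006375 / 1.669×10⁻⁸ = 38190 N = 38.19 kN.
σ_{bronze} = P/A₁ = 38190/725 = 52.68 MPa, tensile.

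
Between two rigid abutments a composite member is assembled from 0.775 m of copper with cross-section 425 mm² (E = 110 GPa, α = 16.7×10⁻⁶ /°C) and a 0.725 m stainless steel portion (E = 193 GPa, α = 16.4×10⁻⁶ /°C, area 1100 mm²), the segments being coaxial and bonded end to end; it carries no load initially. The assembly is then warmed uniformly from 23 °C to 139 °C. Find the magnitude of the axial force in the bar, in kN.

Free thermal expansion of the whole bar: Σ αᵢΔT Lᵢ = 16.7×10⁻⁶×116×775 + 16.4×10⁻⁶×116×725 = 2.881 mm.
The rigid supports impose zero overall length change; the single axial force P common to all segments must satisfy P Σ Lᵢ/(AᵢEᵢ) = δ_free.
Σ Lᵢ/(AᵢEᵢ) = 775/(425×110×10³) + 725/(1100×193×10³) = 1.999×10⁻⁵ mm/N.
P = 2.881 / 1.999×10⁻⁵ = 144100 N = 144.1 kN, compressive.

P ≈ 144 kN (compressive)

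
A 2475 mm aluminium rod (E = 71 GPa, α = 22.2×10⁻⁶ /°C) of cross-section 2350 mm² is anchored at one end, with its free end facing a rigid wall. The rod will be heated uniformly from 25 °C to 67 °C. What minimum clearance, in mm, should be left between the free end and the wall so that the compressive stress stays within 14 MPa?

g ≈ 1.82 mm

Free expansion if unrestrained: δ_free = αΔT L = 22.2×10⁻⁶ × 42 × 2475 = 2.308 mm.
At the allowable stress the elastic shortening the wall may impose is σL/E = 14 × 2475 / (71×10³) = 0.488 mm.
The gap must absorb the remainder: g_min = 2.308 − 0.488 = 1.82 mm.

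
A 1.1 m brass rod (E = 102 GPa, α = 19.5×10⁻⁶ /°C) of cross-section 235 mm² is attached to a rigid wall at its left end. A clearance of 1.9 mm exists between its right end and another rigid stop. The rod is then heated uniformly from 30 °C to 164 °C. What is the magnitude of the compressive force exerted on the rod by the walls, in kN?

Free thermal elongation = αΔT L = 19.5×10⁻⁶ × 134 × 1100 = 2.874 mm.
After closing the 1.9 mm clearance, 2.874 − 1.9 = 0.9743 mm of expansion remains to be suppressed by the wall.
Compatibility: PL/(AE) = 0.9743 mm, so σ = P/A = E × (0.9743/1100) = 90.34 MPa.
Force on the wall = σA = 90.34 × 235 mm² = 21.23 kN.

P ≈ 21.2 kN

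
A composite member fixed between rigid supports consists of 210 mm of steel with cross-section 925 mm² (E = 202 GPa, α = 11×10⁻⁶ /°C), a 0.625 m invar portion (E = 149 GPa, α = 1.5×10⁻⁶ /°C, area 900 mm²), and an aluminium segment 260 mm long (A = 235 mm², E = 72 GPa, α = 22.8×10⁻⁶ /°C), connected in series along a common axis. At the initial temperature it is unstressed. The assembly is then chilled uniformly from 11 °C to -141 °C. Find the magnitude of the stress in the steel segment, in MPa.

If the supports were absent, the total length change would be Σ αᵢΔT Lᵢ = 11×10⁻⁶×152×210 + 1.5×10⁻⁶×152×625 + 22.8×10⁻⁶×152×260 = 1.395 mm.
Since the ends are fixed, an axial force P builds up, equal in every segment, with P · Σ Lᵢ/(AᵢEᵢ) = δ_free.
Σ Lᵢ/(AᵢEᵢ) = 210/(925×202×10³) + 625/(900×149×10³) + 260/(235×72×10³) = 2.115×10⁻⁵ mm/N.
So P = 1.395 / 2.115×10⁻⁵ = 65.94 kN, tensile.
σ_{steel} = P / A = 65940 / 925 = 71.29 MPa.

σ ≈ 71.3 MPa (tensile)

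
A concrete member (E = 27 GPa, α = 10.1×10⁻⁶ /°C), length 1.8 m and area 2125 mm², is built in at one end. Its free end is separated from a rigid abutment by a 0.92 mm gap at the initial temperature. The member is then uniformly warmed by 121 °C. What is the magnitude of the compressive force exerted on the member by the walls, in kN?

P ≈ 40.8 kN

Free thermal elongation = αΔT L = 10.1×10⁻⁶ × 121 × 1800 = 2.2 mm.
After closing the 0.92 mm clearance, 2.2 − 0.92 = 1.28 mm of expansion remains to be suppressed by the wall.
Compatibility: PL/(AE) = 1.28 mm, so σ = P/A = E × (1.28/1800) = 19.2 MPa.
P = σA = 19.2 × 2125 = 40.79 kN.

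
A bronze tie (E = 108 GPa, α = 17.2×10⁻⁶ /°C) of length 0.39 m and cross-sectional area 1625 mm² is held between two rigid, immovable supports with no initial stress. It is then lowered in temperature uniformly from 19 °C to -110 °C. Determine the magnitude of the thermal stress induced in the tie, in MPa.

σ ≈ 240 MPa (tensile)

With length fixed, the mechanical strain must cancel the thermal strain αΔT = 17.2×10⁻⁶ × 129 = 2218.8×10⁻⁶.
Hence σ = E·αΔT = 108×10³ × 2218.8×10⁻⁶ = 239.6 MPa, tensile.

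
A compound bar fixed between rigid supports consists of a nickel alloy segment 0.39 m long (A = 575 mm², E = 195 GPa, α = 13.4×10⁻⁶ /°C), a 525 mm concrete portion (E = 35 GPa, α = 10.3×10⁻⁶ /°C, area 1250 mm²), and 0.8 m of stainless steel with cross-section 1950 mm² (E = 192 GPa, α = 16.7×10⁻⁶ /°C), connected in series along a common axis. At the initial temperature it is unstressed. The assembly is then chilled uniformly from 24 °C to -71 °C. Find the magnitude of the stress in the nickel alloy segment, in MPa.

If the supports were absent, the total length change would be Σ αᵢΔT Lᵢ = 13.4×10⁻⁶×95×390 + 10.3×10⁻⁶×95×525 + 16.7×10⁻⁶×95×800 = 2.279 mm.
The rigid supports impose zero overall length change; the single axial force P common to all segments must satisfy P Σ Lᵢ/(AᵢEᵢ) = δ_free.
Σ Lᵢ/(AᵢEᵢ) = 390/(575×195×10³) + 525/(1250×35×10³) + 800/(1950×192×10³) = 1.762×10⁻⁵ mm/N.
So P = 2.279 / 1.762×10⁻⁵ = 129.4 kN, tensile.
σ_{nickel alloy} = P / A = 129400 / 575 = 225 MPa.

σ ≈ 225 MPa (tensile)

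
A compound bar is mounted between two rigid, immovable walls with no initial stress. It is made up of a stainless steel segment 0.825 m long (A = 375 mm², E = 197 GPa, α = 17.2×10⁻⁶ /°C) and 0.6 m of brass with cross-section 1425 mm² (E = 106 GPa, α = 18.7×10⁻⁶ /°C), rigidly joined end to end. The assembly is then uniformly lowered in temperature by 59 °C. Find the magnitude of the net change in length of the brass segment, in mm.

|ΔL| ≈ 0.269 mm

If the supports were absent, the total length change would be Σ αᵢΔT Lᵢ = 17.2×10⁻⁶×59×825 + 18.7×10⁻⁶×59×600 = 1.499 mm.
The walls prevent any net length change, so an axial force P (same in every segment) develops. Compatibility: P · Σ Lᵢ/(AᵢEᵢ) = δ_free.
The series flexibility is Σ Lᵢ/(AᵢEᵢ) = 825/(375×197×10³) + 600/(1425×106×10³) = 1.514×10⁻⁵ mm/N.
P = 1.499 / 1.514×10⁻⁵ = 99020 N = 99.02 kN, tensile.
For the brass segment, free thermal change = 18.7×10⁻⁶×59×600 = 0.662 mm and elastic change from P = 99020×600/(1425×106×10³) = 0.3933 mm; these oppose, so the net change is 0.269 mm (segment shortens).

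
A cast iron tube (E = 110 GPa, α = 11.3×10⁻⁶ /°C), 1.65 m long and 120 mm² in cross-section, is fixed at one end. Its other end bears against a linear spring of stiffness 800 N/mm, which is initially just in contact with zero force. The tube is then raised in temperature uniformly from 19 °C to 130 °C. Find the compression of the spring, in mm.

If the spring were absent the tube would lengthen by αΔT L = 11.3×10⁻⁶ × 111 × 1650 = 2.07 mm.
With a force P in the spring, the elastic change of the tube is PL/(AE) and that of the spring is P/k; compatibility requires their sum to equal δ_free.
So P = δ_free / [L/(AE) + 1/k] = 2.07 / [ 1650/(120×110×10³) + 1/(800) ].
P = 2.07 / 0.001375 = 1505 N.
Spring compression = P/k = 1505/(800) = 1.881 mm.

δ ≈ 1.88 mm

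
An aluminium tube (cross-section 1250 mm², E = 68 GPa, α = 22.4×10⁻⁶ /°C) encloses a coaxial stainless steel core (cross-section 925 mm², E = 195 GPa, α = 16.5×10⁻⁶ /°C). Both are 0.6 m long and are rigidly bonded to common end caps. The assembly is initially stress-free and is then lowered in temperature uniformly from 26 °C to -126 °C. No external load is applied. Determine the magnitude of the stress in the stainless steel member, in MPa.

σ ≈ 56 MPa (compressive)

The aluminium has the larger α, so on cooling it would change length more than the stainless steel if both were free. The rigid plates force a common final length, so the aluminium is put into tension and the stainless steel into compression, with equal and opposite forces P (no external load).
Compatibility of the two members (thermal + elastic change equal): (α₁ − α₂)ΔT = P·[1/(A₁E₁) + 1/(A₂E₂)].
|α₁ − α₂|·ΔT = 5.9×10⁻⁶ × 152 = 0.0008968.
1/(A₁E₁) + 1/(A₂E₂) = 1/(1250×68×10³) + 1/(925×195×10³) = 1.731×10⁻⁸ N⁻¹.
So P = 0.0008968 / 1.731×10⁻⁸ = 51.81 kN.
σ_{stainless steel} = P/A₂ = 51810/925 = 56.01 MPa, compressive.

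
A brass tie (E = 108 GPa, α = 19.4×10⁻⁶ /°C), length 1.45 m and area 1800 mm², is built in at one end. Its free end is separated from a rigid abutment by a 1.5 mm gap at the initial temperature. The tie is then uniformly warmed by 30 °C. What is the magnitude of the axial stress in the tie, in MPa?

If the wall were absent the tie would grow by αΔT L = 19.4×10⁻⁶ × 30 × 1450 = 0.8439 mm.
This is smaller than the 1.5 mm clearance, so the tie expands freely without reaching the stop — the stress is zero.

σ ≈ 0 MPa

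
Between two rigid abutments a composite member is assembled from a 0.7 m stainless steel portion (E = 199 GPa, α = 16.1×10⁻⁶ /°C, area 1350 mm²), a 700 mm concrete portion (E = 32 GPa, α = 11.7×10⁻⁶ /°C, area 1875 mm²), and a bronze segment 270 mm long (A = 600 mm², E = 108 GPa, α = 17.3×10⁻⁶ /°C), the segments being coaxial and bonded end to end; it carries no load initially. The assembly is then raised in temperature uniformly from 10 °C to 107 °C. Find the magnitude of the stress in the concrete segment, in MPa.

σ ≈ 67.7 MPa (compressive)

With the walls removed the bar would change length by δ_free = Σ αᵢΔT Lᵢ = 16.1×10⁻⁶×97×700 + 11.7×10⁻⁶×97×700 + 17.3×10⁻⁶×97×270 = 2.341 mm.
The walls prevent any net length change, so an axial force P (same in every segment) develops. Compatibility: P · Σ Lᵢ/(AᵢEᵢ) = δ_free.
Σ Lᵢ/(AᵢEᵢ) = 700/(1350×199×10³) + 700/(1875×32×10³) + 270/(600×108×10³) = 1.844×10⁻⁵ mm/N.
Hence P = δ_free / Σ(L/AE) = 2.341/1.844×10⁻⁵ = 126.9 kN (compressive).
σ_{concrete} = P / A = 126900 / 1875 = 67.7 MPa.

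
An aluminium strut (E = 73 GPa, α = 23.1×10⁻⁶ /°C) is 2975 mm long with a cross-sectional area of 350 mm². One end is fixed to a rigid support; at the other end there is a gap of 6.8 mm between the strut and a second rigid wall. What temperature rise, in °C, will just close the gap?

ΔT ≈ 98.9 °C

The gap closes when αΔT L = 6.8 mm, since the strut is still unstressed at that instant.
ΔT = 6.8 / (23.1×10⁻⁶ × 2975) = 98.95 °C.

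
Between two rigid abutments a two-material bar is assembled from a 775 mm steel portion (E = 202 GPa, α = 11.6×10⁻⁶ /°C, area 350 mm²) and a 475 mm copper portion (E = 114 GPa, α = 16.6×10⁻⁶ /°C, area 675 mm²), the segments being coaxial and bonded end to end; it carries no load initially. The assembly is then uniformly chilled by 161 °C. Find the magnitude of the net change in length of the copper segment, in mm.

|ΔL| ≈ 0.291 mm

If the supports were absent, the total length change would be Σ αᵢΔT Lᵢ = 11.6×10⁻⁶×161×775 + 16.6×10⁻⁶×161×475 = 2.717 mm.
Since the ends are fixed, an axial force P builds up, equal in every segment, with P · Σ Lᵢ/(AᵢEᵢ) = δ_free.
Σ Lᵢ/(AᵢEᵢ) = 775/(350×202×10³) + 475/(675×114×10³) = 1.713×10⁻⁵ mm/N.
P = 2.717 / 1.713×10⁻⁵ = 158600 N = 158.6 kN, tensile.
For the copper segment, free thermal change = 16.6×10⁻⁶×161×475 = 1.269 mm and elastic change from P = 158600×475/(675×114×10³) = 0.9788 mm; these oppose, so the net change is 0.291 mm (segment shortens).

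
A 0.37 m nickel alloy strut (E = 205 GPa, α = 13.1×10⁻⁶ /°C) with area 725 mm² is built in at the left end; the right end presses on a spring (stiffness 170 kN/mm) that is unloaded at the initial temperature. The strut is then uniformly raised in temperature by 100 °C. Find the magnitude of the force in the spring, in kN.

P ≈ 57.9 kN

Free thermal expansion: δ_free = αΔT L = 13.1×10⁻⁶ × 100 × 370 = 0.4847 mm.
With a force P in the spring, the elastic change of the strut is PL/(AE) and that of the spring is P/k; compatibility requires their sum to equal δ_free.
P [ L/(AE) + 1/k ] = δ_free → P [ 370/(725×205×10³) + 1/(170×10³) ] = 0.4847.
P = 0.4847 / 8.372×10⁻⁶ = 57900 N.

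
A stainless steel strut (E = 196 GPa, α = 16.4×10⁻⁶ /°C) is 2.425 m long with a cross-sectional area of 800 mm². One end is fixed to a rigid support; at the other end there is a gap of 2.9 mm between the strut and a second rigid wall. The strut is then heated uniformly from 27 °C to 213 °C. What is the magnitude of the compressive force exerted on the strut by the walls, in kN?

Free thermal elongation = αΔT L = 16.4×10⁻⁶ × 186 × 2425 = 7.397 mm.
After closing the 2.9 mm clearance, 7.397 − 2.9 = 4.497 mm of expansion remains to be suppressed by the wall.
Compatibility: PL/(AE) = 4.497 mm, so σ = P/A = E × (4.497/2425) = 363.5 MPa.
Force on the wall = σA = 363.5 × 800 mm² = 290.8 kN.

P ≈ 291 kN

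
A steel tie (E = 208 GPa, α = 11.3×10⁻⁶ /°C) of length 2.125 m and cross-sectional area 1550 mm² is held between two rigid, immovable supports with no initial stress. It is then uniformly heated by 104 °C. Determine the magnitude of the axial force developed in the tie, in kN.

P ≈ 379 kN (compressive)

With zero net strain, σ = E·αΔT = 208 GPa × 11.3×10⁻⁶ × 104 = 244.4 MPa.
Axial force P = σA = 244.4 × 1550 = 378900 N = 378.9 kN, compressive.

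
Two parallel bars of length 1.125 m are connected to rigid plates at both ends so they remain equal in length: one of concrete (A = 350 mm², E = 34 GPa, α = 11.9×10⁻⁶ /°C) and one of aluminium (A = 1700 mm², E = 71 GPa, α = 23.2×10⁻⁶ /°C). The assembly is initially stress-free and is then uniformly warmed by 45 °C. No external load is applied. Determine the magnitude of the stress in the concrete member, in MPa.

The aluminium has the larger α, so on heating it would change length more than the concrete if both were free. The rigid plates force a common final length, so the aluminium is put into compression and the concrete into tension, with equal and opposite forces P (no external load).
Setting the final lengths equal and cancelling L: (α₁ − α₂)ΔT = P/(A₁E₁) + P/(A₂E₂).
|α₁ − α₂|·ΔT = 11.3×10⁻⁶ × 45 = 0.0005085.
1/(A₁E₁) + 1/(A₂E₂) = 1/(350×34×10³) + 1/(1700×71×10³) = 9.232×10⁻⁸ N⁻¹.
P = 0.0005085 / 9.232×10⁻⁸ = 5508 N = 5.508 kN.
σ_{concrete} = P/A₁ = 5508/350 = 15.74 MPa, tensile.

σ ≈ 15.7 MPa (tensile)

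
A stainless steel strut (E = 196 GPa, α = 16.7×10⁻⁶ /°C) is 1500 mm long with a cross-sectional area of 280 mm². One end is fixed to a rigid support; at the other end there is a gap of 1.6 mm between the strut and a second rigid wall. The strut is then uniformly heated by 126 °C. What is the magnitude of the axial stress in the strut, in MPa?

Unrestrained expansion: δ_free = αΔT L = 16.7×10⁻⁶ × 126 × 1500 = 3.156 mm.
After closing the 1.6 mm clearance, 3.156 − 1.6 = 1.556 mm of expansion remains to be suppressed by the wall.
That suppressed elongation corresponds to σ = E·Δ/L = 196×10³ × 1.556/1500 = 203.4 MPa.

σ ≈ 203 MPa (compressive)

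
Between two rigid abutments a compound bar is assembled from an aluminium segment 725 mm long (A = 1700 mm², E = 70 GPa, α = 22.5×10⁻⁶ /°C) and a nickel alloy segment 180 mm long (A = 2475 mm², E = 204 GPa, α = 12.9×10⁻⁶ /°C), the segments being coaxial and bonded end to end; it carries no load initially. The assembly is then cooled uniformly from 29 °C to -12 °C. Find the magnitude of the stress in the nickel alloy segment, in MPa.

σ ≈ 47.9 MPa (tensile)

Free thermal contraction of the whole bar: Σ αᵢΔT Lᵢ = 22.5×10⁻⁶×41×725 + 12.9×10⁻⁶×41×180 = 0.764 mm.
The rigid supports impose zero overall length change; the single axial force P common to all segments must satisfy P Σ Lᵢ/(AᵢEᵢ) = δ_free.
The series flexibility is Σ Lᵢ/(AᵢEᵢ) = 725/(1700×70×10³) + 180/(2475×204×10³) = 6.449×10⁻⁶ mm/N.
So P = 0.764 / 6.449×10⁻⁶ = 118.5 kN, tensile.
σ_{nickel alloy} = P / A = 118500 / 2475 = 47.87 MPa.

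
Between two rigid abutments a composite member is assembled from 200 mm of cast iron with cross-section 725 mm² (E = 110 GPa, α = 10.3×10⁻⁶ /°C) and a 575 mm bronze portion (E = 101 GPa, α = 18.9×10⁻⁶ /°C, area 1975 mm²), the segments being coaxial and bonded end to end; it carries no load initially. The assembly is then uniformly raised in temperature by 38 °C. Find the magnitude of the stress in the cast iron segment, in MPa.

σ ≈ 126 MPa (compressive)

If the supports were absent, the total length change would be Σ αᵢΔT Lᵢ = 10.3×10⁻⁶×38×200 + 18.9×10⁻⁶×38×575 = 0.4912 mm.
The rigid supports impose zero overall length change; the single axial force P common to all segments must satisfy P Σ Lᵢ/(AᵢEᵢ) = δ_free.
The series flexibility is Σ Lᵢ/(AᵢEᵢ) = 200/(725×110×10³) + 575/(1975×101×10³) = 5.39×10⁻⁶ mm/N.
P = 0.4912 / 5.39×10⁻⁶ = 91130 N = 91.13 kN, compressive.
σ_{cast iron} = P / A = 91130 / 725 = 125.7 MPa.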